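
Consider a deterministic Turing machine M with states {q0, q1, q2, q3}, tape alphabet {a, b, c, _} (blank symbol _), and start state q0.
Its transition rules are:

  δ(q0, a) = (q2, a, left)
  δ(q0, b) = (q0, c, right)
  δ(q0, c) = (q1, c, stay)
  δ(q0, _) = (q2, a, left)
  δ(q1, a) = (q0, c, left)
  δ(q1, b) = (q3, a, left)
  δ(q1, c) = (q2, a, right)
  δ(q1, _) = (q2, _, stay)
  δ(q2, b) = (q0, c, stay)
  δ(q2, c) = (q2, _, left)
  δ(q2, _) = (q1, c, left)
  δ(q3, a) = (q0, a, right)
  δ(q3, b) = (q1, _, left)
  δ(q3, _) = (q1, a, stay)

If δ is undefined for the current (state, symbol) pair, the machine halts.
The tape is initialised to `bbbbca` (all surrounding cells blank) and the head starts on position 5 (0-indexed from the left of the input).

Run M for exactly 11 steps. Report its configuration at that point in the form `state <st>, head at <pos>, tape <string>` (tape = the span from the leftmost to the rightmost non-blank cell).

q0 | bbbbc[a]   read a → write a, move left, go to q2
q2 | bbbb[c]a   read c → write _, move left, go to q2
q2 | bbb[b]_a   read b → write c, move stay, go to q0
q0 | bbb[c]_a   read c → write c, move stay, go to q1
q1 | bbb[c]_a   read c → write a, move right, go to q2
q2 | bbba[_]a   read _ → write c, move left, go to q1
q1 | bbb[a]ca   read a → write c, move left, go to q0
q0 | bb[b]cca   read b → write c, move right, go to q0
q0 | bbc[c]ca   read c → write c, move stay, go to q1
q1 | bbc[c]ca   read c → write a, move right, go to q2
q2 | bbca[c]a   read c → write _, move left, go to q2
q2 | bbc[a]_a
After 11 steps: state q2, head at 3, tape bbca_a.

state q2, head at 3, tape bbca_a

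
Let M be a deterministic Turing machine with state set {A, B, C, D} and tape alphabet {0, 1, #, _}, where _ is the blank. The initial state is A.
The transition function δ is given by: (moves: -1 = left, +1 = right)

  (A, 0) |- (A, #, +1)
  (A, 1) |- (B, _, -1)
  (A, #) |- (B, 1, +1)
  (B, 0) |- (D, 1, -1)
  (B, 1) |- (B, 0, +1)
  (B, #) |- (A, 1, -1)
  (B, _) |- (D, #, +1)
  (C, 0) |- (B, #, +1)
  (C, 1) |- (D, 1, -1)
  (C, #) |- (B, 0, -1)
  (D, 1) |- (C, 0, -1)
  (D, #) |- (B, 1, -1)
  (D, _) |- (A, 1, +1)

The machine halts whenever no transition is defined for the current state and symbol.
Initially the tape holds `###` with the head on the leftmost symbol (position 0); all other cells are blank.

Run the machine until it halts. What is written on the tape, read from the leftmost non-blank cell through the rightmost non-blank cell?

state=A head=0 tape=__[#]##   (A,#)→(B,1,+1)
state=B head=1 tape=__1[#]#   (B,#)→(A,1,-1)
state=A head=0 tape=__[1]1#   (A,1)→(B,_,-1)
state=B head=-1 tape=_[_]_1#   (B,_)→(D,#,+1)
state=D head=0 tape=_#[_]1#   (D,_)→(A,1,+1)
state=A head=1 tape=_#1[1]#   (A,1)→(B,_,-1)
state=B head=0 tape=_#[1]_#   (B,1)→(B,0,+1)
state=B head=1 tape=_#0[_]#   (B,_)→(D,#,+1)
state=D head=2 tape=_#0#[#]   (D,#)→(B,1,-1)
state=B head=1 tape=_#0[#]1   (B,#)→(A,1,-1)
state=A head=0 tape=_#[0]11   (A,0)→(A,#,+1)
state=A head=1 tape=_##[1]1   (A,1)→(B,_,-1)
state=B head=0 tape=_#[#]_1   (B,#)→(A,1,-1)
state=A head=-1 tape=_[#]1_1   (A,#)→(B,1,+1)
state=B head=0 tape=_1[1]_1   (B,1)→(B,0,+1)
state=B head=1 tape=_10[_]1   (B,_)→(D,#,+1)
state=D head=2 tape=_10#[1]   (D,1)→(C,0,-1)
state=C head=1 tape=_10[#]0   (C,#)→(B,0,-1)
state=B head=0 tape=_1[0]00   (B,0)→(D,1,-1)
state=D head=-1 tape=_[1]100   (D,1)→(C,0,-1)
state=C head=-2 tape=[_]0100
The non-blank tape span at halt is 0100.

0100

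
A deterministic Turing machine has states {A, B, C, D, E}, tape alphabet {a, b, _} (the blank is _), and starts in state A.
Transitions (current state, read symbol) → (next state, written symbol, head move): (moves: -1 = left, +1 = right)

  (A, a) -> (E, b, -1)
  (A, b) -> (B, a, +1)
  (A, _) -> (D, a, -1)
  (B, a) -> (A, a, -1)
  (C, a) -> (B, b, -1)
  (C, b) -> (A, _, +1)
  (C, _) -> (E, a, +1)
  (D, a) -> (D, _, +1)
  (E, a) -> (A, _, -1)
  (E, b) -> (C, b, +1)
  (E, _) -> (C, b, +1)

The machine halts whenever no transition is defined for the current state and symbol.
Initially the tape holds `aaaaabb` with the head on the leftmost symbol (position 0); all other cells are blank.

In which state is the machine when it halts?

A | _[a]aaaabb   read a → write b, move -1, go to E
E | [_]baaaabb   read _ → write b, move +1, go to C
C | b[b]aaaabb   read b → write _, move +1, go to A
A | b_[a]aaabb   read a → write b, move -1, go to E
E | b[_]baaabb   read _ → write b, move +1, go to C
C | bb[b]aaabb   read b → write _, move +1, go to A
A | bb_[a]aabb   read a → write b, move -1, go to E
E | bb[_]baabb   read _ → write b, move +1, go to C
C | bbb[b]aabb   read b → write _, move +1, go to A
A | bbb_[a]abb   read a → write b, move -1, go to E
E | bbb[_]babb   read _ → write b, move +1, go to C
C | bbbb[b]abb   read b → write _, move +1, go to A
A | bbbb_[a]bb   read a → write b, move -1, go to E
E | bbbb[_]bbb   read _ → write b, move +1, go to C
C | bbbbb[b]bb   read b → write _, move +1, go to A
A | bbbbb_[b]b   read b → write a, move +1, go to B
B | bbbbb_a[b]
No transition is defined for (B, b); M halts in state B.

B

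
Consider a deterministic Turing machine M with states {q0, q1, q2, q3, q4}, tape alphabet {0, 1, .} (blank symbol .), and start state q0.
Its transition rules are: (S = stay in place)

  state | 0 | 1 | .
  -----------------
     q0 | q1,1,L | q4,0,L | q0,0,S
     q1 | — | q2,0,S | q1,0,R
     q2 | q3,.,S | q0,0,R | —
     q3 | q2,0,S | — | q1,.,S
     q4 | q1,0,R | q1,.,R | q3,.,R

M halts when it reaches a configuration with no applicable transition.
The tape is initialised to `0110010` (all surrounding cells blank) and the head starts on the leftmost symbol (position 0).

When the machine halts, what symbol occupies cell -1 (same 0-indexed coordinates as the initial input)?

state=q0 head=0 tape=.[0]110010   (q0,0)→(q1,1,L)
state=q1 head=-1 tape=[.]1110010   (q1,.)→(q1,0,R)
state=q1 head=0 tape=0[1]110010   (q1,1)→(q2,0,S)
state=q2 head=0 tape=0[0]110010   (q2,0)→(q3,.,S)
state=q3 head=0 tape=0[.]110010   (q3,.)→(q1,.,S)
state=q1 head=0 tape=0[.]110010   (q1,.)→(q1,0,R)
state=q1 head=1 tape=00[1]10010   (q1,1)→(q2,0,S)
state=q2 head=1 tape=00[0]10010   (q2,0)→(q3,.,S)
state=q3 head=1 tape=00[.]10010   (q3,.)→(q1,.,S)
state=q1 head=1 tape=00[.]10010   (q1,.)→(q1,0,R)
state=q1 head=2 tape=000[1]0010   (q1,1)→(q2,0,S)
state=q2 head=2 tape=000[0]0010   (q2,0)→(q3,.,S)
state=q3 head=2 tape=000[.]0010   (q3,.)→(q1,.,S)
state=q1 head=2 tape=000[.]0010   (q1,.)→(q1,0,R)
state=q1 head=3 tape=0000[0]010
Cell -1 holds 0 when M halts.

0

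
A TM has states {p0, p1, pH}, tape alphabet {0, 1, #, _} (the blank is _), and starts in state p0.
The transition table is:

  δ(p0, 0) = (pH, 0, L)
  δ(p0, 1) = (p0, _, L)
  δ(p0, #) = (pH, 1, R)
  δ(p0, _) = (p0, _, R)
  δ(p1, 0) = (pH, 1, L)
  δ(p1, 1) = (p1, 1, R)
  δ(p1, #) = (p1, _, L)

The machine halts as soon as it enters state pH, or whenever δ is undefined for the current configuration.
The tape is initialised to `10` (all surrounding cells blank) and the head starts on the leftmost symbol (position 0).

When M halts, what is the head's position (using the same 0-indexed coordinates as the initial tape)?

0

p0 | _[1]0   read 1 → write _, move L, go to p0
p0 | [_]_0   read _ → write _, move R, go to p0
p0 | _[_]0   read _ → write _, move R, go to p0
p0 | __[0]   read 0 → write 0, move L, go to pH
pH | _[_]0
At halt the head is at cell 0.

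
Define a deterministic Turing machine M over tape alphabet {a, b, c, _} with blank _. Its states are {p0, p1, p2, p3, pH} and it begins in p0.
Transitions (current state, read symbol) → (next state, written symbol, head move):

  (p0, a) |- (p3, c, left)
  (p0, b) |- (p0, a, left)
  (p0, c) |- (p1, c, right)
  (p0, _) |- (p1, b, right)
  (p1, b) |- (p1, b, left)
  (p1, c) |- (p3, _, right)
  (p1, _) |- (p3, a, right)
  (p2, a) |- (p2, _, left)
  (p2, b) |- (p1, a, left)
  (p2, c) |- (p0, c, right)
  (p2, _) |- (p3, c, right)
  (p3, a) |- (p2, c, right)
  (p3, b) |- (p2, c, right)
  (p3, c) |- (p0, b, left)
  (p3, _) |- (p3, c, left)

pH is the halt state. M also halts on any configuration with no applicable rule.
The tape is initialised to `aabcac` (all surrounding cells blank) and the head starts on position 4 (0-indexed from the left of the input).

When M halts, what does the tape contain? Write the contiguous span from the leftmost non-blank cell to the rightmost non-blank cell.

ccacc

state=p0 head=4 tape=aabc[a]c   (p0,a)→(p3,c,left)
state=p3 head=3 tape=aab[c]cc   (p3,c)→(p0,b,left)
state=p0 head=2 tape=aa[b]bcc   (p0,b)→(p0,a,left)
state=p0 head=1 tape=a[a]abcc   (p0,a)→(p3,c,left)
state=p3 head=0 tape=[a]cabcc   (p3,a)→(p2,c,right)
state=p2 head=1 tape=c[c]abcc   (p2,c)→(p0,c,right)
state=p0 head=2 tape=cc[a]bcc   (p0,a)→(p3,c,left)
state=p3 head=1 tape=c[c]cbcc   (p3,c)→(p0,b,left)
state=p0 head=0 tape=[c]bcbcc   (p0,c)→(p1,c,right)
state=p1 head=1 tape=c[b]cbcc   (p1,b)→(p1,b,left)
state=p1 head=0 tape=[c]bcbcc   (p1,c)→(p3,_,right)
state=p3 head=1 tape=_[b]cbcc   (p3,b)→(p2,c,right)
state=p2 head=2 tape=_c[c]bcc   (p2,c)→(p0,c,right)
state=p0 head=3 tape=_cc[b]cc   (p0,b)→(p0,a,left)
state=p0 head=2 tape=_c[c]acc   (p0,c)→(p1,c,right)
state=p1 head=3 tape=_cc[a]cc
The non-blank tape span at halt is ccacc.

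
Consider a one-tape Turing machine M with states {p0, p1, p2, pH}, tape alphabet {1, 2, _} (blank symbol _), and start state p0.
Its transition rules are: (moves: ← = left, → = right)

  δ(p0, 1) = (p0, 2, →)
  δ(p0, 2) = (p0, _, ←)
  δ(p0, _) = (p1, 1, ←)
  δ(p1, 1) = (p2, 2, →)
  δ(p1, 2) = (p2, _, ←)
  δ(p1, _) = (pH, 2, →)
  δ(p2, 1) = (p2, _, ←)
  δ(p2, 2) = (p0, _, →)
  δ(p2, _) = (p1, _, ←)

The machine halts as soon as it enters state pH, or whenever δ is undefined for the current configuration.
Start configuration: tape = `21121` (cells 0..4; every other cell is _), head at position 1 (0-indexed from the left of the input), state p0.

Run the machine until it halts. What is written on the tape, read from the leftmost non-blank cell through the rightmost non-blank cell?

p0 | __2[1]121   read 1 → write 2, move →, go to p0
p0 | __22[1]21   read 1 → write 2, move →, go to p0
p0 | __222[2]1   read 2 → write _, move ←, go to p0
p0 | __22[2]_1   read 2 → write _, move ←, go to p0
p0 | __2[2]__1   read 2 → write _, move ←, go to p0
p0 | __[2]___1   read 2 → write _, move ←, go to p0
p0 | _[_]____1   read _ → write 1, move ←, go to p1
p1 | [_]1____1   read _ → write 2, move →, go to pH
pH | 2[1]____1
The non-blank tape span at halt is 21____1.

21____1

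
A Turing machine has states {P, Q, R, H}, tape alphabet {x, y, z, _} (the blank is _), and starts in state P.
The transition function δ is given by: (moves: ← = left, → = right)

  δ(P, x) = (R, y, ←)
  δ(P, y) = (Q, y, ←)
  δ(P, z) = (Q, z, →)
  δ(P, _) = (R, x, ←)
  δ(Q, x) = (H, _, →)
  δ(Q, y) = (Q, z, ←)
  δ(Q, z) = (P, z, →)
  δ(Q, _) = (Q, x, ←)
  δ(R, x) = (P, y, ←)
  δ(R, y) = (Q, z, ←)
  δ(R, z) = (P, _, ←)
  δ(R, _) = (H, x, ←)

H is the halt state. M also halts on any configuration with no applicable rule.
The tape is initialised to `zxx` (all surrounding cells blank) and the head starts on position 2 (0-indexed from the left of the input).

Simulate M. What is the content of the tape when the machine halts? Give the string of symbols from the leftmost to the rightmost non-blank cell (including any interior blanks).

state=P head=2 tape=___zx[x]_   (P,x)→(R,y,←)
state=R head=1 tape=___z[x]y_   (R,x)→(P,y,←)
state=P head=0 tape=___[z]yy_   (P,z)→(Q,z,→)
state=Q head=1 tape=___z[y]y_   (Q,y)→(Q,z,←)
state=Q head=0 tape=___[z]zy_   (Q,z)→(P,z,→)
state=P head=1 tape=___z[z]y_   (P,z)→(Q,z,→)
state=Q head=2 tape=___zz[y]_   (Q,y)→(Q,z,←)
state=Q head=1 tape=___z[z]z_   (Q,z)→(P,z,→)
state=P head=2 tape=___zz[z]_   (P,z)→(Q,z,→)
state=Q head=3 tape=___zzz[_]   (Q,_)→(Q,x,←)
state=Q head=2 tape=___zz[z]x   (Q,z)→(P,z,→)
state=P head=3 tape=___zzz[x]   (P,x)→(R,y,←)
state=R head=2 tape=___zz[z]y   (R,z)→(P,_,←)
state=P head=1 tape=___z[z]_y   (P,z)→(Q,z,→)
state=Q head=2 tape=___zz[_]y   (Q,_)→(Q,x,←)
state=Q head=1 tape=___z[z]xy   (Q,z)→(P,z,→)
state=P head=2 tape=___zz[x]y   (P,x)→(R,y,←)
state=R head=1 tape=___z[z]yy   (R,z)→(P,_,←)
state=P head=0 tape=___[z]_yy   (P,z)→(Q,z,→)
state=Q head=1 tape=___z[_]yy   (Q,_)→(Q,x,←)
state=Q head=0 tape=___[z]xyy   (Q,z)→(P,z,→)
state=P head=1 tape=___z[x]yy   (P,x)→(R,y,←)
state=R head=0 tape=___[z]yyy   (R,z)→(P,_,←)
state=P head=-1 tape=__[_]_yyy   (P,_)→(R,x,←)
state=R head=-2 tape=_[_]x_yyy   (R,_)→(H,x,←)
state=H head=-3 tape=[_]xx_yyy
The non-blank tape span at halt is xx_yyy.

xx_yyy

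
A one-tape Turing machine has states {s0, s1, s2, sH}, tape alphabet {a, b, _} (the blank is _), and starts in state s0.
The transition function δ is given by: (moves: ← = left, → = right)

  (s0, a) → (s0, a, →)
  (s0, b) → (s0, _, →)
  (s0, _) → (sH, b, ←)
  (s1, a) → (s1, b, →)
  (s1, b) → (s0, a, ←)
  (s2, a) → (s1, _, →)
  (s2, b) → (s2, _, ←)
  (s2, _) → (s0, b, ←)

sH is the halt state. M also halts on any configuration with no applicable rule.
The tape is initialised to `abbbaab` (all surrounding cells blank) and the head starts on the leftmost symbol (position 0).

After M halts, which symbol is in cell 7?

state=s0 head=0 tape=[a]bbbaab_   (s0,a)→(s0,a,→)
state=s0 head=1 tape=a[b]bbaab_   (s0,b)→(s0,_,→)
state=s0 head=2 tape=a_[b]baab_   (s0,b)→(s0,_,→)
state=s0 head=3 tape=a__[b]aab_   (s0,b)→(s0,_,→)
state=s0 head=4 tape=a___[a]ab_   (s0,a)→(s0,a,→)
state=s0 head=5 tape=a___a[a]b_   (s0,a)→(s0,a,→)
state=s0 head=6 tape=a___aa[b]_   (s0,b)→(s0,_,→)
state=s0 head=7 tape=a___aa_[_]   (s0,_)→(sH,b,←)
state=sH head=6 tape=a___aa[_]b
Cell 7 holds b when M halts.

b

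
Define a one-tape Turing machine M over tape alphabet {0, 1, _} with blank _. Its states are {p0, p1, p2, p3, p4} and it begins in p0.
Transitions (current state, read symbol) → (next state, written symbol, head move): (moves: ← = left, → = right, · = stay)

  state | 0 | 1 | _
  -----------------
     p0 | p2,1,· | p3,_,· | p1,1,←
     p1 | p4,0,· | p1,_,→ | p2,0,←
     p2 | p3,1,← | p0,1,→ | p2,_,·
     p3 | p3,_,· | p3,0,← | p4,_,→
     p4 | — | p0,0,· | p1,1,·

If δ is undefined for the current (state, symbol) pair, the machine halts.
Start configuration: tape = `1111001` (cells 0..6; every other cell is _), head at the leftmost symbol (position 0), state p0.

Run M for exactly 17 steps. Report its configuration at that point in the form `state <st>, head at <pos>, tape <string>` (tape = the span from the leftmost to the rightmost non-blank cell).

state p1, head at 7, tape 1_111_1

state=p0 head=0 tape=[1]111001_   (p0,1)→(p3,_,·)
state=p3 head=0 tape=[_]111001_   (p3,_)→(p4,_,→)
state=p4 head=1 tape=_[1]11001_   (p4,1)→(p0,0,·)
state=p0 head=1 tape=_[0]11001_   (p0,0)→(p2,1,·)
state=p2 head=1 tape=_[1]11001_   (p2,1)→(p0,1,→)
state=p0 head=2 tape=_1[1]1001_   (p0,1)→(p3,_,·)
state=p3 head=2 tape=_1[_]1001_   (p3,_)→(p4,_,→)
state=p4 head=3 tape=_1_[1]001_   (p4,1)→(p0,0,·)
state=p0 head=3 tape=_1_[0]001_   (p0,0)→(p2,1,·)
state=p2 head=3 tape=_1_[1]001_   (p2,1)→(p0,1,→)
state=p0 head=4 tape=_1_1[0]01_   (p0,0)→(p2,1,·)
state=p2 head=4 tape=_1_1[1]01_   (p2,1)→(p0,1,→)
state=p0 head=5 tape=_1_11[0]1_   (p0,0)→(p2,1,·)
state=p2 head=5 tape=_1_11[1]1_   (p2,1)→(p0,1,→)
state=p0 head=6 tape=_1_111[1]_   (p0,1)→(p3,_,·)
state=p3 head=6 tape=_1_111[_]_   (p3,_)→(p4,_,→)
state=p4 head=7 tape=_1_111_[_]   (p4,_)→(p1,1,·)
state=p1 head=7 tape=_1_111_[1]
After 17 steps: state p1, head at 7, tape 1_111_1.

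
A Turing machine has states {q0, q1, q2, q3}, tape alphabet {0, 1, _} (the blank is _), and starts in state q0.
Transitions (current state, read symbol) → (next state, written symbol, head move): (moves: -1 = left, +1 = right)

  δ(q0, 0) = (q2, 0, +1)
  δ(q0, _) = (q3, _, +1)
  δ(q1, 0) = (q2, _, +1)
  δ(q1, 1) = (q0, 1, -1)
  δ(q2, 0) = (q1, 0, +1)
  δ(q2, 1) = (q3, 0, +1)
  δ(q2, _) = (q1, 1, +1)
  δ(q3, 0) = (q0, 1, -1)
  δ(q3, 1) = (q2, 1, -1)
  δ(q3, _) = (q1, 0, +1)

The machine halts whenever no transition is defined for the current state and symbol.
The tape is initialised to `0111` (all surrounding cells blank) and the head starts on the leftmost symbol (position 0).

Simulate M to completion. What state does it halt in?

q1

state=q0 head=0 tape=[0]111__   (q0,0)→(q2,0,+1)
state=q2 head=1 tape=0[1]11__   (q2,1)→(q3,0,+1)
state=q3 head=2 tape=00[1]1__   (q3,1)→(q2,1,-1)
state=q2 head=1 tape=0[0]11__   (q2,0)→(q1,0,+1)
state=q1 head=2 tape=00[1]1__   (q1,1)→(q0,1,-1)
state=q0 head=1 tape=0[0]11__   (q0,0)→(q2,0,+1)
state=q2 head=2 tape=00[1]1__   (q2,1)→(q3,0,+1)
state=q3 head=3 tape=000[1]__   (q3,1)→(q2,1,-1)
state=q2 head=2 tape=00[0]1__   (q2,0)→(q1,0,+1)
state=q1 head=3 tape=000[1]__   (q1,1)→(q0,1,-1)
state=q0 head=2 tape=00[0]1__   (q0,0)→(q2,0,+1)
state=q2 head=3 tape=000[1]__   (q2,1)→(q3,0,+1)
state=q3 head=4 tape=0000[_]_   (q3,_)→(q1,0,+1)
state=q1 head=5 tape=00000[_]
No transition is defined for (q1, _); M halts in state q1.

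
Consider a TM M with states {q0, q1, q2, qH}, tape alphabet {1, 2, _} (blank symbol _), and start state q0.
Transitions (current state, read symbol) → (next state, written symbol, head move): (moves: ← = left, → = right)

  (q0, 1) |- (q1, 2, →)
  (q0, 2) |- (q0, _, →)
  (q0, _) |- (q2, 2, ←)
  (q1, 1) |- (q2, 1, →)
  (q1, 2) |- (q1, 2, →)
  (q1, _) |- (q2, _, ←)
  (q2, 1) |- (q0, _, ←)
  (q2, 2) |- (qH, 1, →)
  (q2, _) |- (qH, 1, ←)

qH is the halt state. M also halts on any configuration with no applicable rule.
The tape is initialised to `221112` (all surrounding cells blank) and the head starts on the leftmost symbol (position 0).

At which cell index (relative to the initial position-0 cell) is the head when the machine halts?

4

state=q0 head=0 tape=[2]21112   (q0,2)→(q0,_,→)
state=q0 head=1 tape=_[2]1112   (q0,2)→(q0,_,→)
state=q0 head=2 tape=__[1]112   (q0,1)→(q1,2,→)
state=q1 head=3 tape=__2[1]12   (q1,1)→(q2,1,→)
state=q2 head=4 tape=__21[1]2   (q2,1)→(q0,_,←)
state=q0 head=3 tape=__2[1]_2   (q0,1)→(q1,2,→)
state=q1 head=4 tape=__22[_]2   (q1,_)→(q2,_,←)
state=q2 head=3 tape=__2[2]_2   (q2,2)→(qH,1,→)
state=qH head=4 tape=__21[_]2
At halt the head is at cell 4.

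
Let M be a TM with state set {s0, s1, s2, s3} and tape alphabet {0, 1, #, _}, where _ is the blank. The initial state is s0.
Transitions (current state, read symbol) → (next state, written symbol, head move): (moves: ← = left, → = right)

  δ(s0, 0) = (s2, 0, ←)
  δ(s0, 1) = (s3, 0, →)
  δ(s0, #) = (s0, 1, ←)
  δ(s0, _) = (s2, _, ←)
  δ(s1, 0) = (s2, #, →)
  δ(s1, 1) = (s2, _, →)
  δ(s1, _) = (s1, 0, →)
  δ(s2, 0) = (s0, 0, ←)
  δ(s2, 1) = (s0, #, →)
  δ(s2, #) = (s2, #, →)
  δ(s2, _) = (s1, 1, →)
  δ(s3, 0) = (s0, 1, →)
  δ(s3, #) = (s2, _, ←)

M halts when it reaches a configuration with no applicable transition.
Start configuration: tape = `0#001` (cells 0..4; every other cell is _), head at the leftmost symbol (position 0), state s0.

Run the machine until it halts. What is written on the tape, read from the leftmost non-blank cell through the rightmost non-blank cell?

011001

s0 | _[0]#001   read 0 → write 0, move ←, go to s2
s2 | [_]0#001   read _ → write 1, move →, go to s1
s1 | 1[0]#001   read 0 → write #, move →, go to s2
s2 | 1#[#]001   read # → write #, move →, go to s2
s2 | 1##[0]01   read 0 → write 0, move ←, go to s0
s0 | 1#[#]001   read # → write 1, move ←, go to s0
s0 | 1[#]1001   read # → write 1, move ←, go to s0
s0 | [1]11001   read 1 → write 0, move →, go to s3
s3 | 0[1]1001
The non-blank tape span at halt is 011001.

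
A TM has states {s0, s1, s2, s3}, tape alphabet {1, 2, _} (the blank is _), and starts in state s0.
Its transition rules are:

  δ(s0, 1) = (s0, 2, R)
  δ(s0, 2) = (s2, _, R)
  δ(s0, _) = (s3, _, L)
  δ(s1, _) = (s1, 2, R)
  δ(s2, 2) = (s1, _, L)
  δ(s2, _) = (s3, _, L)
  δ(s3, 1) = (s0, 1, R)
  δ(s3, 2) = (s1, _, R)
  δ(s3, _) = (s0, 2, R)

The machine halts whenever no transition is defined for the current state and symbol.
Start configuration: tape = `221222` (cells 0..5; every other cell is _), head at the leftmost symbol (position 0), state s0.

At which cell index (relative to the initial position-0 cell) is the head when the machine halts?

s0 | [2]21222   read 2 → write _, move R, go to s2
s2 | _[2]1222   read 2 → write _, move L, go to s1
s1 | [_]_1222   read _ → write 2, move R, go to s1
s1 | 2[_]1222   read _ → write 2, move R, go to s1
s1 | 22[1]222
At halt the head is at cell 2.

2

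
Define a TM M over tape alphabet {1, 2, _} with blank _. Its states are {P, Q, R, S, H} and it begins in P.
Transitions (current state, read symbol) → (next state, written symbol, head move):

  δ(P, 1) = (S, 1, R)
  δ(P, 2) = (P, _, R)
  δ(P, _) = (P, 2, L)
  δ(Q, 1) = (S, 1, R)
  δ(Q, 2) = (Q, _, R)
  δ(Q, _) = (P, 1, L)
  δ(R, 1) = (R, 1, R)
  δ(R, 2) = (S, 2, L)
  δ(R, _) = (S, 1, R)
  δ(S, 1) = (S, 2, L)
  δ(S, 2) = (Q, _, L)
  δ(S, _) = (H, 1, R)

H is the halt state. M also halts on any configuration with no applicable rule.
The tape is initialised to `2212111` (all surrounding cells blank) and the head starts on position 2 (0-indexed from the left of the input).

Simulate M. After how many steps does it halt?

state=P head=2 tape=22[1]2111   (P,1)→(S,1,R)
state=S head=3 tape=221[2]111   (S,2)→(Q,_,L)
state=Q head=2 tape=22[1]_111   (Q,1)→(S,1,R)
state=S head=3 tape=221[_]111   (S,_)→(H,1,R)
state=H head=4 tape=2211[1]11
M halts after 4 transitions.

4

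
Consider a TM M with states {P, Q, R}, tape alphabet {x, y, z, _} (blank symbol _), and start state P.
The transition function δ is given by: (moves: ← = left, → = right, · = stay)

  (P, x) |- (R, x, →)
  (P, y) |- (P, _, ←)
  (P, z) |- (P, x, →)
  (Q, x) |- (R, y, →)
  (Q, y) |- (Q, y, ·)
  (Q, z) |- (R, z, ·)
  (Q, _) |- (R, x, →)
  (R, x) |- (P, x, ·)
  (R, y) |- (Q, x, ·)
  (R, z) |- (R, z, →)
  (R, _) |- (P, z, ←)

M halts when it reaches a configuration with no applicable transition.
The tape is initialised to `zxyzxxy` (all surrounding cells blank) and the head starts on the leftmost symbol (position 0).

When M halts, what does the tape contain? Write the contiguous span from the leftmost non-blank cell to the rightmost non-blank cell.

xxyzxxzxx

P | [z]xyzxxy___   read z → write x, move →, go to P
P | x[x]yzxxy___   read x → write x, move →, go to R
R | xx[y]zxxy___   read y → write x, move ·, go to Q
Q | xx[x]zxxy___   read x → write y, move →, go to R
R | xxy[z]xxy___   read z → write z, move →, go to R
R | xxyz[x]xy___   read x → write x, move ·, go to P
P | xxyz[x]xy___   read x → write x, move →, go to R
R | xxyzx[x]y___   read x → write x, move ·, go to P
P | xxyzx[x]y___   read x → write x, move →, go to R
R | xxyzxx[y]___   read y → write x, move ·, go to Q
Q | xxyzxx[x]___   read x → write y, move →, go to R
R | xxyzxxy[_]__   read _ → write z, move ←, go to P
P | xxyzxx[y]z__   read y → write _, move ←, go to P
P | xxyzx[x]_z__   read x → write x, move →, go to R
R | xxyzxx[_]z__   read _ → write z, move ←, go to P
P | xxyzx[x]zz__   read x → write x, move →, go to R
R | xxyzxx[z]z__   read z → write z, move →, go to R
R | xxyzxxz[z]__   read z → write z, move →, go to R
R | xxyzxxzz[_]_   read _ → write z, move ←, go to P
P | xxyzxxz[z]z_   read z → write x, move →, go to P
P | xxyzxxzx[z]_   read z → write x, move →, go to P
P | xxyzxxzxx[_]
The non-blank tape span at halt is xxyzxxzxx.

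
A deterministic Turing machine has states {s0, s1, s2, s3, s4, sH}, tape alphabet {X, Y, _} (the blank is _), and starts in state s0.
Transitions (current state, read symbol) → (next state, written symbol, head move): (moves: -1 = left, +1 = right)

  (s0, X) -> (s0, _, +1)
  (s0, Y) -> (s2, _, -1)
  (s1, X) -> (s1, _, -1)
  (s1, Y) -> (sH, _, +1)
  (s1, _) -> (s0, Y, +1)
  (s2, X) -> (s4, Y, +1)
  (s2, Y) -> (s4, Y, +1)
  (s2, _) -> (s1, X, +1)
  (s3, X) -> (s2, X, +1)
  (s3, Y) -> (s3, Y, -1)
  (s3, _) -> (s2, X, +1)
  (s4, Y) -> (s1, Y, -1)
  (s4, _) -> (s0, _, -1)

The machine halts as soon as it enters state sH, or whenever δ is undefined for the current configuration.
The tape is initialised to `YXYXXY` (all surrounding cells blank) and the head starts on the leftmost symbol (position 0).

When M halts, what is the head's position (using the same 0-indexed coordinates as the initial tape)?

6

s0 | _[Y]XYXXY_   read Y → write _, move -1, go to s2
s2 | [_]_XYXXY_   read _ → write X, move +1, go to s1
s1 | X[_]XYXXY_   read _ → write Y, move +1, go to s0
s0 | XY[X]YXXY_   read X → write _, move +1, go to s0
s0 | XY_[Y]XXY_   read Y → write _, move -1, go to s2
s2 | XY[_]_XXY_   read _ → write X, move +1, go to s1
s1 | XYX[_]XXY_   read _ → write Y, move +1, go to s0
s0 | XYXY[X]XY_   read X → write _, move +1, go to s0
s0 | XYXY_[X]Y_   read X → write _, move +1, go to s0
s0 | XYXY__[Y]_   read Y → write _, move -1, go to s2
s2 | XYXY_[_]__   read _ → write X, move +1, go to s1
s1 | XYXY_X[_]_   read _ → write Y, move +1, go to s0
s0 | XYXY_XY[_]
At halt the head is at cell 6.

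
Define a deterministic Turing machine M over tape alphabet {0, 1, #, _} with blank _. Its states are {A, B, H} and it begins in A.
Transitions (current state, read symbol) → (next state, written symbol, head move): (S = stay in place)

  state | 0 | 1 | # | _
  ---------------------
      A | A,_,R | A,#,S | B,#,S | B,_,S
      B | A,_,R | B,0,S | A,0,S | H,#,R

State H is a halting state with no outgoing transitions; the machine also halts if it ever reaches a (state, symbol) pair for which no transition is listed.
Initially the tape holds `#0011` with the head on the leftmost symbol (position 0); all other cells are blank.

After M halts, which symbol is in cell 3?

_

A | [#]0011__   read # → write #, move S, go to B
B | [#]0011__   read # → write 0, move S, go to A
A | [0]0011__   read 0 → write _, move R, go to A
A | _[0]011__   read 0 → write _, move R, go to A
A | __[0]11__   read 0 → write _, move R, go to A
A | ___[1]1__   read 1 → write #, move S, go to A
A | ___[#]1__   read # → write #, move S, go to B
B | ___[#]1__   read # → write 0, move S, go to A
A | ___[0]1__   read 0 → write _, move R, go to A
A | ____[1]__   read 1 → write #, move S, go to A
A | ____[#]__   read # → write #, move S, go to B
B | ____[#]__   read # → write 0, move S, go to A
A | ____[0]__   read 0 → write _, move R, go to A
A | _____[_]_   read _ → write _, move S, go to B
B | _____[_]_   read _ → write #, move R, go to H
H | _____#[_]
Cell 3 holds _ when M halts.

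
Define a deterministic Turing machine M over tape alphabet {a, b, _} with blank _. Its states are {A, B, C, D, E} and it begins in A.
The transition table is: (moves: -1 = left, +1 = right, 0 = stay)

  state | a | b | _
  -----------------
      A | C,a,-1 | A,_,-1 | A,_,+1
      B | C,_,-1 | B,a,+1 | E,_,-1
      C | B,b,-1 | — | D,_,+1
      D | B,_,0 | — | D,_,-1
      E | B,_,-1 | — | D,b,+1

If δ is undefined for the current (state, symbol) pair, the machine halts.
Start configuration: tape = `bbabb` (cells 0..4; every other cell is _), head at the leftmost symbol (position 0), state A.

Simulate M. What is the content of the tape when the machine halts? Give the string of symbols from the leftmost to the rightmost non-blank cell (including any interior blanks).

b_bb

state=A head=0 tape=_[b]babb   (A,b)→(A,_,-1)
state=A head=-1 tape=[_]_babb   (A,_)→(A,_,+1)
state=A head=0 tape=_[_]babb   (A,_)→(A,_,+1)
state=A head=1 tape=__[b]abb   (A,b)→(A,_,-1)
state=A head=0 tape=_[_]_abb   (A,_)→(A,_,+1)
state=A head=1 tape=__[_]abb   (A,_)→(A,_,+1)
state=A head=2 tape=___[a]bb   (A,a)→(C,a,-1)
state=C head=1 tape=__[_]abb   (C,_)→(D,_,+1)
state=D head=2 tape=___[a]bb   (D,a)→(B,_,0)
state=B head=2 tape=___[_]bb   (B,_)→(E,_,-1)
state=E head=1 tape=__[_]_bb   (E,_)→(D,b,+1)
state=D head=2 tape=__b[_]bb   (D,_)→(D,_,-1)
state=D head=1 tape=__[b]_bb
The non-blank tape span at halt is b_bb.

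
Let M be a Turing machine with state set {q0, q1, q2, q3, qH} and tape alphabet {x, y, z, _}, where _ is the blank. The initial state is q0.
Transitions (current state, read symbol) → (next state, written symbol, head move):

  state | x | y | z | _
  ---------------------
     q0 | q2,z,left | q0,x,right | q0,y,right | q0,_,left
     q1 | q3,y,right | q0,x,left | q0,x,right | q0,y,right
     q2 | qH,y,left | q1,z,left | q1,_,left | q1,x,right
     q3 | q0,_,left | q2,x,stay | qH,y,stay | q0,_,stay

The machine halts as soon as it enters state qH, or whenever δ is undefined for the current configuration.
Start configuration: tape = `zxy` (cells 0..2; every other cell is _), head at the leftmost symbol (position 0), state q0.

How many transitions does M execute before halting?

q0 | __[z]xy_   read z → write y, move right, go to q0
q0 | __y[x]y_   read x → write z, move left, go to q2
q2 | __[y]zy_   read y → write z, move left, go to q1
q1 | _[_]zzy_   read _ → write y, move right, go to q0
q0 | _y[z]zy_   read z → write y, move right, go to q0
q0 | _yy[z]y_   read z → write y, move right, go to q0
q0 | _yyy[y]_   read y → write x, move right, go to q0
q0 | _yyyx[_]   read _ → write _, move left, go to q0
q0 | _yyy[x]_   read x → write z, move left, go to q2
q2 | _yy[y]z_   read y → write z, move left, go to q1
q1 | _y[y]zz_   read y → write x, move left, go to q0
q0 | _[y]xzz_   read y → write x, move right, go to q0
q0 | _x[x]zz_   read x → write z, move left, go to q2
q2 | _[x]zzz_   read x → write y, move left, go to qH
qH | [_]yzzz_
M halts after 14 transitions.

14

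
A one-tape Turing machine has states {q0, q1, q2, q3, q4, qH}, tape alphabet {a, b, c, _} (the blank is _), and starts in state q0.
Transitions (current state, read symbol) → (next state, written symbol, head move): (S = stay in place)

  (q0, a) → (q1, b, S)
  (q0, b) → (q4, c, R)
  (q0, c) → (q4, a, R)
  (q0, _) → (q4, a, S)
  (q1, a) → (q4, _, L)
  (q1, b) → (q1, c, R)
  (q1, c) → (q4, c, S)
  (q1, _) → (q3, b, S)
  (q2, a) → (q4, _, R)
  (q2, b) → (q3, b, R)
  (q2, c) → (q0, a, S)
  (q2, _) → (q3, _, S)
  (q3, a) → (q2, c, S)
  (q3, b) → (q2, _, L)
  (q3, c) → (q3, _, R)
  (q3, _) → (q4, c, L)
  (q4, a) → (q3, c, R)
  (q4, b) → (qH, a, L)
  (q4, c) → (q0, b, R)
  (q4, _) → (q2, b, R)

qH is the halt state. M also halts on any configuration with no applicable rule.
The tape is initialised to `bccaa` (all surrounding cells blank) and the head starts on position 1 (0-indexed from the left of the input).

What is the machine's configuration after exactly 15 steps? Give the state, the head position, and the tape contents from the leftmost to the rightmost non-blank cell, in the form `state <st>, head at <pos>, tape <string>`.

state=q0 head=1 tape=b[c]caa___   (q0,c)→(q4,a,R)
state=q4 head=2 tape=ba[c]aa___   (q4,c)→(q0,b,R)
state=q0 head=3 tape=bab[a]a___   (q0,a)→(q1,b,S)
state=q1 head=3 tape=bab[b]a___   (q1,b)→(q1,c,R)
state=q1 head=4 tape=babc[a]___   (q1,a)→(q4,_,L)
state=q4 head=3 tape=bab[c]____   (q4,c)→(q0,b,R)
state=q0 head=4 tape=babb[_]___   (q0,_)→(q4,a,S)
state=q4 head=4 tape=babb[a]___   (q4,a)→(q3,c,R)
state=q3 head=5 tape=babbc[_]__   (q3,_)→(q4,c,L)
state=q4 head=4 tape=babb[c]c__   (q4,c)→(q0,b,R)
state=q0 head=5 tape=babbb[c]__   (q0,c)→(q4,a,R)
state=q4 head=6 tape=babbba[_]_   (q4,_)→(q2,b,R)
state=q2 head=7 tape=babbbab[_]   (q2,_)→(q3,_,S)
state=q3 head=7 tape=babbbab[_]   (q3,_)→(q4,c,L)
state=q4 head=6 tape=babbba[b]c   (q4,b)→(qH,a,L)
state=qH head=5 tape=babbb[a]ac
After 15 steps: state qH, head at 5, tape babbbaac.

state qH, head at 5, tape babbbaac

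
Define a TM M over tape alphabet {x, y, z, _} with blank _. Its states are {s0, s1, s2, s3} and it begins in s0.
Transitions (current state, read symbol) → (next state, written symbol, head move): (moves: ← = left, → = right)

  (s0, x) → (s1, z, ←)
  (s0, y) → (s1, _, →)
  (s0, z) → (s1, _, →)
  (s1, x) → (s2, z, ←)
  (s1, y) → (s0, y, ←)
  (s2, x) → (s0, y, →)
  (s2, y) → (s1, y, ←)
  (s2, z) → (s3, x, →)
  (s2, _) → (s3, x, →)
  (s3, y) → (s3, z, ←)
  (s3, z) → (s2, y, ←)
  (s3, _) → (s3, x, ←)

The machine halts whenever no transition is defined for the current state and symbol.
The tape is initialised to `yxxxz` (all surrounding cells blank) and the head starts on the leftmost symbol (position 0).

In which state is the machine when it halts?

s0 | [y]xxxz   read y → write _, move →, go to s1
s1 | _[x]xxz   read x → write z, move ←, go to s2
s2 | [_]zxxz   read _ → write x, move →, go to s3
s3 | x[z]xxz   read z → write y, move ←, go to s2
s2 | [x]yxxz   read x → write y, move →, go to s0
s0 | y[y]xxz   read y → write _, move →, go to s1
s1 | y_[x]xz   read x → write z, move ←, go to s2
s2 | y[_]zxz   read _ → write x, move →, go to s3
s3 | yx[z]xz   read z → write y, move ←, go to s2
s2 | y[x]yxz   read x → write y, move →, go to s0
s0 | yy[y]xz   read y → write _, move →, go to s1
s1 | yy_[x]z   read x → write z, move ←, go to s2
s2 | yy[_]zz   read _ → write x, move →, go to s3
s3 | yyx[z]z   read z → write y, move ←, go to s2
s2 | yy[x]yz   read x → write y, move →, go to s0
s0 | yyy[y]z   read y → write _, move →, go to s1
s1 | yyy_[z]
No transition is defined for (s1, z); M halts in state s1.

s1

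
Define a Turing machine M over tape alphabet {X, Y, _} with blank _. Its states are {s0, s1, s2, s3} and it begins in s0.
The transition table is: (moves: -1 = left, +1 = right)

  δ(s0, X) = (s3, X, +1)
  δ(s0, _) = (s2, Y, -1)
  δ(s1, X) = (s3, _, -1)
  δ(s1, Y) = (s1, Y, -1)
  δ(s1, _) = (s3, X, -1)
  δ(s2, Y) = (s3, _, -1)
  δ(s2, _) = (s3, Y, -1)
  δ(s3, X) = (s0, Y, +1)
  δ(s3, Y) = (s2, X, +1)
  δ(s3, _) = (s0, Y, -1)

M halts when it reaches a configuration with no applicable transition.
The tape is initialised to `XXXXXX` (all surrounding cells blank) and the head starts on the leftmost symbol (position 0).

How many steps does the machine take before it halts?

s0 | [X]XXXXX_   read X → write X, move +1, go to s3
s3 | X[X]XXXX_   read X → write Y, move +1, go to s0
s0 | XY[X]XXX_   read X → write X, move +1, go to s3
s3 | XYX[X]XX_   read X → write Y, move +1, go to s0
s0 | XYXY[X]X_   read X → write X, move +1, go to s3
s3 | XYXYX[X]_   read X → write Y, move +1, go to s0
s0 | XYXYXY[_]   read _ → write Y, move -1, go to s2
s2 | XYXYX[Y]Y   read Y → write _, move -1, go to s3
s3 | XYXY[X]_Y   read X → write Y, move +1, go to s0
s0 | XYXYY[_]Y   read _ → write Y, move -1, go to s2
s2 | XYXY[Y]YY   read Y → write _, move -1, go to s3
s3 | XYX[Y]_YY   read Y → write X, move +1, go to s2
s2 | XYXX[_]YY   read _ → write Y, move -1, go to s3
s3 | XYX[X]YYY   read X → write Y, move +1, go to s0
s0 | XYXY[Y]YY
M halts after 14 transitions.

14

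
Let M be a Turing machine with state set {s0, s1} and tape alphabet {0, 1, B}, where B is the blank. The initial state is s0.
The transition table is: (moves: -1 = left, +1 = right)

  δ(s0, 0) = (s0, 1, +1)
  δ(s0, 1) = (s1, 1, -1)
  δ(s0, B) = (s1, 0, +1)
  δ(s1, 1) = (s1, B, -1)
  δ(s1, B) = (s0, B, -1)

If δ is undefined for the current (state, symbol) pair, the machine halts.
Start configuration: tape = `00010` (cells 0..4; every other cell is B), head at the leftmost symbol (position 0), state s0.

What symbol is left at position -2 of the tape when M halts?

s0 | BB[0]0010   read 0 → write 1, move +1, go to s0
s0 | BB1[0]010   read 0 → write 1, move +1, go to s0
s0 | BB11[0]10   read 0 → write 1, move +1, go to s0
s0 | BB111[1]0   read 1 → write 1, move -1, go to s1
s1 | BB11[1]10   read 1 → write B, move -1, go to s1
s1 | BB1[1]B10   read 1 → write B, move -1, go to s1
s1 | BB[1]BB10   read 1 → write B, move -1, go to s1
s1 | B[B]BBB10   read B → write B, move -1, go to s0
s0 | [B]BBBB10   read B → write 0, move +1, go to s1
s1 | 0[B]BBB10   read B → write B, move -1, go to s0
s0 | [0]BBBB10   read 0 → write 1, move +1, go to s0
s0 | 1[B]BBB10   read B → write 0, move +1, go to s1
s1 | 10[B]BB10   read B → write B, move -1, go to s0
s0 | 1[0]BBB10   read 0 → write 1, move +1, go to s0
s0 | 11[B]BB10   read B → write 0, move +1, go to s1
s1 | 110[B]B10   read B → write B, move -1, go to s0
s0 | 11[0]BB10   read 0 → write 1, move +1, go to s0
s0 | 111[B]B10   read B → write 0, move +1, go to s1
s1 | 1110[B]10   read B → write B, move -1, go to s0
s0 | 111[0]B10   read 0 → write 1, move +1, go to s0
s0 | 1111[B]10   read B → write 0, move +1, go to s1
s1 | 11110[1]0   read 1 → write B, move -1, go to s1
s1 | 1111[0]B0
Cell -2 holds 1 when M halts.

1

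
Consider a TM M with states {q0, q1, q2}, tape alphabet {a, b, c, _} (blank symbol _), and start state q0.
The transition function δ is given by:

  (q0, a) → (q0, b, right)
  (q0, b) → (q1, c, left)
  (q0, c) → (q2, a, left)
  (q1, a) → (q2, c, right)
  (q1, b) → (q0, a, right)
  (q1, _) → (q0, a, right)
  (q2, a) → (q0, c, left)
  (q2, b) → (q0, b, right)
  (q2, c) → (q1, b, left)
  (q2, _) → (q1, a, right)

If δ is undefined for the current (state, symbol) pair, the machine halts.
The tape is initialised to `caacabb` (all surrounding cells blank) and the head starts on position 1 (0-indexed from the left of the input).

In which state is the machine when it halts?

q1

state=q0 head=1 tape=c[a]acabb   (q0,a)→(q0,b,right)
state=q0 head=2 tape=cb[a]cabb   (q0,a)→(q0,b,right)
state=q0 head=3 tape=cbb[c]abb   (q0,c)→(q2,a,left)
state=q2 head=2 tape=cb[b]aabb   (q2,b)→(q0,b,right)
state=q0 head=3 tape=cbb[a]abb   (q0,a)→(q0,b,right)
state=q0 head=4 tape=cbbb[a]bb   (q0,a)→(q0,b,right)
state=q0 head=5 tape=cbbbb[b]b   (q0,b)→(q1,c,left)
state=q1 head=4 tape=cbbb[b]cb   (q1,b)→(q0,a,right)
state=q0 head=5 tape=cbbba[c]b   (q0,c)→(q2,a,left)
state=q2 head=4 tape=cbbb[a]ab   (q2,a)→(q0,c,left)
state=q0 head=3 tape=cbb[b]cab   (q0,b)→(q1,c,left)
state=q1 head=2 tape=cb[b]ccab   (q1,b)→(q0,a,right)
state=q0 head=3 tape=cba[c]cab   (q0,c)→(q2,a,left)
state=q2 head=2 tape=cb[a]acab   (q2,a)→(q0,c,left)
state=q0 head=1 tape=c[b]cacab   (q0,b)→(q1,c,left)
state=q1 head=0 tape=[c]ccacab
No transition is defined for (q1, c); M halts in state q1.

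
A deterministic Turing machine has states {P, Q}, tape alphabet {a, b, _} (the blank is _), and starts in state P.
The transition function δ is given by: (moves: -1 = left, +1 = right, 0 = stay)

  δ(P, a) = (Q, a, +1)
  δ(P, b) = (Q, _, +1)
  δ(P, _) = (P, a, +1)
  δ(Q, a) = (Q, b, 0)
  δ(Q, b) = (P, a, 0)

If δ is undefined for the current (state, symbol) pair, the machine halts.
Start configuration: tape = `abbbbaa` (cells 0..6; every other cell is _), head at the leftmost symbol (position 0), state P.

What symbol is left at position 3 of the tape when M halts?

a

P | [a]bbbbaa_   read a → write a, move +1, go to Q
Q | a[b]bbbaa_   read b → write a, move 0, go to P
P | a[a]bbbaa_   read a → write a, move +1, go to Q
Q | aa[b]bbaa_   read b → write a, move 0, go to P
P | aa[a]bbaa_   read a → write a, move +1, go to Q
Q | aaa[b]baa_   read b → write a, move 0, go to P
P | aaa[a]baa_   read a → write a, move +1, go to Q
Q | aaaa[b]aa_   read b → write a, move 0, go to P
P | aaaa[a]aa_   read a → write a, move +1, go to Q
Q | aaaaa[a]a_   read a → write b, move 0, go to Q
Q | aaaaa[b]a_   read b → write a, move 0, go to P
P | aaaaa[a]a_   read a → write a, move +1, go to Q
Q | aaaaaa[a]_   read a → write b, move 0, go to Q
Q | aaaaaa[b]_   read b → write a, move 0, go to P
P | aaaaaa[a]_   read a → write a, move +1, go to Q
Q | aaaaaaa[_]
Cell 3 holds a when M halts.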